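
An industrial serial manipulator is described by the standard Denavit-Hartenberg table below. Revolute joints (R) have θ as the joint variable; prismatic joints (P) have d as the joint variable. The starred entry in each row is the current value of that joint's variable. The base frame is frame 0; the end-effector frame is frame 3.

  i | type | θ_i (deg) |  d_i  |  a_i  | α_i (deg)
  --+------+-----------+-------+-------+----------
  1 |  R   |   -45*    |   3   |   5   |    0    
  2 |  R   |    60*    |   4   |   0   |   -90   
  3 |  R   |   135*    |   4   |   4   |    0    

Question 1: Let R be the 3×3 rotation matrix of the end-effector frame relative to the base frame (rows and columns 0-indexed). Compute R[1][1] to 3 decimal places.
End-effector y-axis (col 1 of R) = (-0.6830,-0.1830,0.7071)
R[1][1] = -0.1830

-0.183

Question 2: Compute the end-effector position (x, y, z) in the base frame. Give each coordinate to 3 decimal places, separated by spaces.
-0.232 -0.404 4.172

after link 1: o_1 = (3.5355, -3.5355, 3.0000)
after link 2: o_2 = (3.5355, -3.5355, 7.0000)
after link 3: o_3 = (-0.2318, -0.4039, 4.1716)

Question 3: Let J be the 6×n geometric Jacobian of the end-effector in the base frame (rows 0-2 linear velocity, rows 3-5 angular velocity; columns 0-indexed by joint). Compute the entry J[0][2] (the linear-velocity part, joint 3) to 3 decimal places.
-2.732

axis z_2 = (-0.2588,0.9659,0.0000); lever o_n−o_2 = (-3.7673,3.1317,-2.8284)
cross product → J_v[:, 2] = (-2.7321,-0.7321,2.8284)
J_ω[:, 2] = z_2
entry J[0][2] = -2.7321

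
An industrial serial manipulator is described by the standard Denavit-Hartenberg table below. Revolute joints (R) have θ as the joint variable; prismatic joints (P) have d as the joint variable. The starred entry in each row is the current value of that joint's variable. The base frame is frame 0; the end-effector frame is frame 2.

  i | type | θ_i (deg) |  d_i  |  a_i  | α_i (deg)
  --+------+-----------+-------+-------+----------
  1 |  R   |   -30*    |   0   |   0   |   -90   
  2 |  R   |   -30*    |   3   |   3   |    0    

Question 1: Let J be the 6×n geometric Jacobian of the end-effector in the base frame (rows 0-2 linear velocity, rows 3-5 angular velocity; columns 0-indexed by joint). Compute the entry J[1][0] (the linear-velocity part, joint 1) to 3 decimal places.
3.750

axis z_0 = ẑ; lever o_n−o_0 = (3.7500,1.2990,1.5000)
cross product → J_v[:, 0] = (-1.2990,3.7500,0.0000)
J_ω[:, 0] = z_0
entry J[1][0] = 3.7500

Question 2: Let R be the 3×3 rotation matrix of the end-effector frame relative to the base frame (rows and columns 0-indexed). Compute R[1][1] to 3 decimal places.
-0.250

End-effector y-axis (col 1 of R) = (0.4330,-0.2500,-0.8660)
R[1][1] = -0.2500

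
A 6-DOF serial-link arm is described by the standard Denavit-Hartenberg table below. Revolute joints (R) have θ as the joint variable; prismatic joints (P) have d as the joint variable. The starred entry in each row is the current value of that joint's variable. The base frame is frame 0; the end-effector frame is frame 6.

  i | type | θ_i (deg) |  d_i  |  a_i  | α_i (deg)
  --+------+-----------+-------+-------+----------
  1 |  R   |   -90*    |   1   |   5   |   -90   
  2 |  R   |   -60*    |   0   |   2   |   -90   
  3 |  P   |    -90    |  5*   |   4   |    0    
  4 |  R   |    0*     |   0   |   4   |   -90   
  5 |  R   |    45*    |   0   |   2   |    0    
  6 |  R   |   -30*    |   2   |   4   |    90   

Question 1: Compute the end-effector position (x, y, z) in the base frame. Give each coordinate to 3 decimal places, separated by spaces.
13.278 -9.209 3.189

after link 1: o_1 = (0.0000, -5.0000, 1.0000)
after link 2: o_2 = (0.0000, -6.0000, 2.7321)
after link 3: o_3 = (4.0000, -10.3301, 0.2321)
after link 4: o_4 = (8.0000, -10.3301, 0.2321)
after link 5: o_5 = (9.4142, -9.1054, 0.9392)
after link 6: o_6 = (13.2779, -9.2088, 3.1888)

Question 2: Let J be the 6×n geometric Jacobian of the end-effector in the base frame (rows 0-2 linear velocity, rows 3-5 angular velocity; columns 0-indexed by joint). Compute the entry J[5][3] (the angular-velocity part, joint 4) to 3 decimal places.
axis z_3 = (0.0000,-0.8660,-0.5000); lever o_n−o_3 = (9.2779,1.1213,2.9568)
cross product → J_v[:, 3] = (-2.0000,-4.6390,8.0349)
J_ω[:, 3] = z_3
entry J[5][3] = -0.5000

-0.500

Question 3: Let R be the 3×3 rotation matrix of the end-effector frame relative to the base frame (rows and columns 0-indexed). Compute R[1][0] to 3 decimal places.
0.224

End-effector x-axis (col 0 of R) = (0.9659,0.2241,0.1294)
R[1][0] = 0.2241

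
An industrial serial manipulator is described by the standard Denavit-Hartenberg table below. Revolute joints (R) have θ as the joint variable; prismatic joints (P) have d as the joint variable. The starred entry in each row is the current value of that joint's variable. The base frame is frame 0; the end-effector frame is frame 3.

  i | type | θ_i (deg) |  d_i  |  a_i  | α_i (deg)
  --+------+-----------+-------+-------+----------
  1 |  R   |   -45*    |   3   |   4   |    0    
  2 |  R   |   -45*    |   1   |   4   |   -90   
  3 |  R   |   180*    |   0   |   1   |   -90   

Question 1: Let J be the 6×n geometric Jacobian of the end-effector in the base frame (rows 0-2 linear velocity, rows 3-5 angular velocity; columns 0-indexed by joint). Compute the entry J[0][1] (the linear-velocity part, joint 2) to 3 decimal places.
3.000

axis z_1 = (0.0000,0.0000,1.0000); lever o_n−o_1 = (0.0000,-3.0000,1.0000)
cross product → J_v[:, 1] = (3.0000,0.0000,-0.0000)
J_ω[:, 1] = z_1
entry J[0][1] = 3.0000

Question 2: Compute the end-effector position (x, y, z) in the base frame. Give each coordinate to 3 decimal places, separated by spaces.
2.828 -5.828 4.000

after link 1: o_1 = (2.8284, -2.8284, 3.0000)
after link 2: o_2 = (2.8284, -6.8284, 4.0000)
after link 3: o_3 = (2.8284, -5.8284, 4.0000)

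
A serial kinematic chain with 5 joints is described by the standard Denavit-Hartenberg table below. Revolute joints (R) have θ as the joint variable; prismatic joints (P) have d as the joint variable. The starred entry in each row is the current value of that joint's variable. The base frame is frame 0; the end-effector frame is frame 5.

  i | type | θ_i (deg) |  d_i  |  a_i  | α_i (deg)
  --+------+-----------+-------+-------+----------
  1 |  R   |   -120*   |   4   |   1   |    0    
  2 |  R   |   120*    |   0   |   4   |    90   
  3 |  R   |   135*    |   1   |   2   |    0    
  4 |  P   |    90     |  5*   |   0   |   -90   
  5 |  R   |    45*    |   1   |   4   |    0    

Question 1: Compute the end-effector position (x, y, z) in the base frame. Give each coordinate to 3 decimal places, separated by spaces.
after link 1: o_1 = (-0.5000, -0.8660, 4.0000)
after link 2: o_2 = (3.5000, -0.8660, 4.0000)
after link 3: o_3 = (2.0858, -1.8660, 5.4142)
after link 4: o_4 = (2.0858, -6.8660, 5.4142)
after link 5: o_5 = (0.7929, -4.0376, 2.7071)

0.793 -4.038 2.707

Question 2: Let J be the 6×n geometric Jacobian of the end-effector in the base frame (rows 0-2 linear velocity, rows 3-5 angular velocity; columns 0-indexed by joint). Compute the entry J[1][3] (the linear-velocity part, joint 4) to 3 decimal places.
-1.000

prismatic axis z_3 = (0.0000,-1.0000,0.0000)
J_v[:, 3] = z_3; J_ω[:, 3] = (0,0,0)
entry J[1][3] = -1.0000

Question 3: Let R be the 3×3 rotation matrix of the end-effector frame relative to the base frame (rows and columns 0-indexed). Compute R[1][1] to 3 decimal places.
End-effector y-axis (col 1 of R) = (0.5000,0.7071,0.5000)
R[1][1] = 0.7071

0.707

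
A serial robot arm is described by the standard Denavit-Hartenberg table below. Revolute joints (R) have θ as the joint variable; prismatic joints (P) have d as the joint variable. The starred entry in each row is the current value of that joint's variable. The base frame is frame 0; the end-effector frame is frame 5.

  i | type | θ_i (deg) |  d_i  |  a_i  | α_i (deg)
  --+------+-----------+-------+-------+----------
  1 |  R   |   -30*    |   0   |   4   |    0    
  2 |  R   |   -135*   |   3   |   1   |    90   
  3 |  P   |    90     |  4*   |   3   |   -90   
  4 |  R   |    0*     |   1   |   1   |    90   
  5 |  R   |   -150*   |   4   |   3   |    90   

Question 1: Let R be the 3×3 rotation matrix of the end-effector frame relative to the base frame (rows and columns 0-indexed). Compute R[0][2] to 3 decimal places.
0.837

End-effector z-axis (col 2 of R) = (0.8365,0.2241,-0.5000)
R[0][2] = 0.8365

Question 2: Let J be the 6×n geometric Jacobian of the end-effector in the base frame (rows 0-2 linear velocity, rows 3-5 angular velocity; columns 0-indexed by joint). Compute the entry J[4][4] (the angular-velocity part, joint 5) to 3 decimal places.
0.966

axis z_4 = (-0.2588,0.9659,0.0000); lever o_n−o_4 = (-2.4842,3.4755,-2.5981)
cross product → J_v[:, 4] = (-2.5095,-0.6724,1.5000)
J_ω[:, 4] = z_4
entry J[4][4] = 0.9659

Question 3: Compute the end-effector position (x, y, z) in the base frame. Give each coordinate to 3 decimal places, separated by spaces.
-0.055 5.339 4.402

after link 1: o_1 = (3.4641, -2.0000, 0.0000)
after link 2: o_2 = (2.4982, -2.2588, 3.0000)
after link 3: o_3 = (1.4629, 1.6049, 6.0000)
after link 4: o_4 = (2.4288, 1.8637, 7.0000)
after link 5: o_5 = (-0.0553, 5.3392, 4.4019)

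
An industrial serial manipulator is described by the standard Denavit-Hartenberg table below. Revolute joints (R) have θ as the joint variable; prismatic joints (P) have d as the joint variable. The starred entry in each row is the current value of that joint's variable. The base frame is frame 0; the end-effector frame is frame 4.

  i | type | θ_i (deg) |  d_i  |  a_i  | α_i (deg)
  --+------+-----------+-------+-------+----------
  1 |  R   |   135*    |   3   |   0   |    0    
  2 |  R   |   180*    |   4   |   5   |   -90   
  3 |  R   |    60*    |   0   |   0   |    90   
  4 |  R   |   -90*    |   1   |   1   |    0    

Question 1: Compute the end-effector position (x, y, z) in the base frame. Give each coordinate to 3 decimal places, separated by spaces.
after link 1: o_1 = (0.0000, 0.0000, 3.0000)
after link 2: o_2 = (3.5355, -3.5355, 7.0000)
after link 3: o_3 = (3.5355, -3.5355, 7.0000)
after link 4: o_4 = (3.4408, -4.8550, 7.5000)

3.441 -4.855 7.500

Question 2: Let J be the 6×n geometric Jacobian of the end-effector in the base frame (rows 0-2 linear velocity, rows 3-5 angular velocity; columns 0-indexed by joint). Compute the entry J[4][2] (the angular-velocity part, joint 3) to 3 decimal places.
0.707

axis z_2 = (0.7071,0.7071,0.0000); lever o_n−o_2 = (-0.0947,-1.3195,0.5000)
cross product → J_v[:, 2] = (0.3536,-0.3536,-0.8660)
J_ω[:, 2] = z_2
entry J[4][2] = 0.7071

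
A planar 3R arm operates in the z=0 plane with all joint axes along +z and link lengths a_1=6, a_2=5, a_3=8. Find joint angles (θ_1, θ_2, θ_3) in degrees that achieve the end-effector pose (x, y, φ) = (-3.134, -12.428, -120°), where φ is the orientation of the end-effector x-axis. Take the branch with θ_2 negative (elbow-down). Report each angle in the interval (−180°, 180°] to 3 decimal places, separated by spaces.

wrist centre = target − a_3·(cos φ, sin φ) = (0.8660, -5.4998)
cos θ_2 = (30.9977−6²−5²)/(2·6·5) = -0.5000; θ_2 = -120.0025° (elbow-down)
β = atan2(-5.4998,0.8660) = -81.0517°; ψ = atan2(-4.3300,3.4998) = -51.0525°
θ_1 = β − ψ = -29.9991°
θ_3 = φ − θ_1 − θ_2 = 30.0016° (wrapped to (-180°,180°])

-29.999 -120.003 30.002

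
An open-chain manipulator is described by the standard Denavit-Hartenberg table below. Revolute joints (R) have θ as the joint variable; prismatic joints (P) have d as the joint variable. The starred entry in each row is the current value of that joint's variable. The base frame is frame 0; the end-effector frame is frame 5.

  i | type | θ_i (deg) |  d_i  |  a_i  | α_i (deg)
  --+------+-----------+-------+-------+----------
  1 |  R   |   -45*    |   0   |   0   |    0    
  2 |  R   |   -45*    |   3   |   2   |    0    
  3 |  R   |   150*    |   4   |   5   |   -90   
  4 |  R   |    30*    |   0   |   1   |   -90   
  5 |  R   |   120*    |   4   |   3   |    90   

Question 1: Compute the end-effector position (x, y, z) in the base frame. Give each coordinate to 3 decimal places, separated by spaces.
3.533 -1.076 3.786

after link 1: o_1 = (0.0000, 0.0000, 0.0000)
after link 2: o_2 = (0.0000, -2.0000, 3.0000)
after link 3: o_3 = (2.5000, 2.3301, 7.0000)
after link 4: o_4 = (2.9330, 3.0801, 6.5000)
after link 5: o_5 = (3.5335, -1.0760, 3.7859)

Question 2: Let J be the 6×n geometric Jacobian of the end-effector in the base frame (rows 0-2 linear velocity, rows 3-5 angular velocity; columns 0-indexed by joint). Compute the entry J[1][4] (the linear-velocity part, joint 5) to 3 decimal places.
-1.199

axis z_4 = (-0.2500,-0.4330,-0.8660); lever o_n−o_4 = (0.6005,-4.1561,-2.7141)
cross product → J_v[:, 4] = (-2.4240,-1.1986,1.2990)
J_ω[:, 4] = z_4
entry J[1][4] = -1.1986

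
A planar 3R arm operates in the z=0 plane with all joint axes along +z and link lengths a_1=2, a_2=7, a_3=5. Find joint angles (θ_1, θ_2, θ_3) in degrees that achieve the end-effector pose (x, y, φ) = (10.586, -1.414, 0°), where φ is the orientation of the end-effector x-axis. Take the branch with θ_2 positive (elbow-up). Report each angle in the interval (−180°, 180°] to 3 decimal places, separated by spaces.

-134.991 134.995 -0.003

wrist centre = target − a_3·(cos φ, sin φ) = (5.5860, -1.4140)
cos θ_2 = (33.2028−2²−7²)/(2·2·7) = -0.7070; θ_2 = 134.9948° (elbow-up)
β = atan2(-1.4140,5.5860) = -14.2051°; ψ = atan2(4.9502,-2.9493) = 120.7863°
θ_1 = β − ψ = -134.9913°
θ_3 = φ − θ_1 − θ_2 = -0.0035° (wrapped to (-180°,180°])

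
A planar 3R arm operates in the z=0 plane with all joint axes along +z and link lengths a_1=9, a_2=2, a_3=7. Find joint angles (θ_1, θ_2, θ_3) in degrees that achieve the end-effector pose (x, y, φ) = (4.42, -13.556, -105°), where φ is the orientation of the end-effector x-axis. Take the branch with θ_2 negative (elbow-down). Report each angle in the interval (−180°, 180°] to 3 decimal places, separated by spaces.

-34.945 -90.000 19.945

wrist centre = target − a_3·(cos φ, sin φ) = (6.2317, -6.7945)
cos θ_2 = (85.0000−9²−2²)/(2·9·2) = -0.0000; θ_2 = -90.0000° (elbow-down)
β = atan2(-6.7945,6.2317) = -47.4739°; ψ = atan2(-2.0000,9.0000) = -12.5288°
θ_1 = β − ψ = -34.9451°
θ_3 = φ − θ_1 − θ_2 = 19.9451° (wrapped to (-180°,180°])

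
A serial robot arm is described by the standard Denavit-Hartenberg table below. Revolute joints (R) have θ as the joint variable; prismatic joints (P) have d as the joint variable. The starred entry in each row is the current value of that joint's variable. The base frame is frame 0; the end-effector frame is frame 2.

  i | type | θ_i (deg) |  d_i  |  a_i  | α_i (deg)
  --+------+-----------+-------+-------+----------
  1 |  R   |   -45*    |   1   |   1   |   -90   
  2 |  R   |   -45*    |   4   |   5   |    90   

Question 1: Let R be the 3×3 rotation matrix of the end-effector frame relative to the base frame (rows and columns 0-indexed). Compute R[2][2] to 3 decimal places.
End-effector z-axis (col 2 of R) = (-0.5000,0.5000,0.7071)
R[2][2] = 0.7071

0.707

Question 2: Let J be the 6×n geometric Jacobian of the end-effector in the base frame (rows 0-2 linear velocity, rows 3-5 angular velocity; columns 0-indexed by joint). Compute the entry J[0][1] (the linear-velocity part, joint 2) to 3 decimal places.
axis z_1 = (0.7071,0.7071,0.0000); lever o_n−o_1 = (5.3284,0.3284,3.5355)
cross product → J_v[:, 1] = (2.5000,-2.5000,-3.5355)
J_ω[:, 1] = z_1
entry J[0][1] = 2.5000

2.500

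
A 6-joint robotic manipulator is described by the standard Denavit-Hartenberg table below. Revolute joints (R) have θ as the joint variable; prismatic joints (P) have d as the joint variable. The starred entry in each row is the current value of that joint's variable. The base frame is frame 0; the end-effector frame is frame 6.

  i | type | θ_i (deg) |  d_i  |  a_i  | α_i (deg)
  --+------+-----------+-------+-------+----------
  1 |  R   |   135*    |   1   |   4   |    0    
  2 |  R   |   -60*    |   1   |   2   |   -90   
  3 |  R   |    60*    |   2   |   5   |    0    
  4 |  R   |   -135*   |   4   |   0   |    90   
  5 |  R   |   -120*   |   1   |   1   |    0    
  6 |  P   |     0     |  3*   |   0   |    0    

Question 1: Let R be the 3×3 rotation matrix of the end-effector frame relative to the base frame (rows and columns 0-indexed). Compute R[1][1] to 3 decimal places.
End-effector y-axis (col 1 of R) = (0.5410,0.0871,0.8365)
R[1][1] = 0.0871

0.087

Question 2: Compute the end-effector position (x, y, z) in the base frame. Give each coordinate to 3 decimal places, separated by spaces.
-7.656 4.647 -1.778

after link 1: o_1 = (-2.8284, 2.8284, 1.0000)
after link 2: o_2 = (-2.3108, 4.7603, 2.0000)
after link 3: o_3 = (-3.5956, 7.6927, -2.3301)
after link 4: o_4 = (-7.4593, 8.7280, -2.3301)
after link 5: o_5 = (-6.9063, 7.4459, -2.5543)
after link 6: o_6 = (-7.6563, 4.6468, -1.7778)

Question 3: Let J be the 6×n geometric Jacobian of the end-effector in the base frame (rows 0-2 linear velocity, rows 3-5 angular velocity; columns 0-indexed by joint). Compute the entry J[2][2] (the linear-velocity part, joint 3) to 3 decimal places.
1.493

axis z_2 = (-0.9659,0.2588,0.0000); lever o_n−o_2 = (-5.3455,-0.1135,-3.7778)
cross product → J_v[:, 2] = (-0.9778,-3.6491,1.4931)
J_ω[:, 2] = z_2
entry J[2][2] = 1.4931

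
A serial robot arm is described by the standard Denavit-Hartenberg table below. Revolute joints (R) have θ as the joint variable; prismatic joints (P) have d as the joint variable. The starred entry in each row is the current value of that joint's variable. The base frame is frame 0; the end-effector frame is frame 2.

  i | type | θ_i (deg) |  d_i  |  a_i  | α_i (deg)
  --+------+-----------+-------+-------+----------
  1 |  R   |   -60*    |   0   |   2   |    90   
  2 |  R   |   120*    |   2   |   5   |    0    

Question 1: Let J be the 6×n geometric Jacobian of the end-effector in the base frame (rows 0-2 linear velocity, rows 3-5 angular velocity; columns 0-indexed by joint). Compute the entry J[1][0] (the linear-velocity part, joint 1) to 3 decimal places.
-1.982

axis z_0 = ẑ; lever o_n−o_0 = (-1.9821,-0.5670,4.3301)
cross product → J_v[:, 0] = (0.5670,-1.9821,0.0000)
J_ω[:, 0] = z_0
entry J[1][0] = -1.9821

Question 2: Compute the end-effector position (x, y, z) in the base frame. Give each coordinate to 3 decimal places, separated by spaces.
after link 1: o_1 = (1.0000, -1.7321, 0.0000)
after link 2: o_2 = (-1.9821, -0.5670, 4.3301)

-1.982 -0.567 4.330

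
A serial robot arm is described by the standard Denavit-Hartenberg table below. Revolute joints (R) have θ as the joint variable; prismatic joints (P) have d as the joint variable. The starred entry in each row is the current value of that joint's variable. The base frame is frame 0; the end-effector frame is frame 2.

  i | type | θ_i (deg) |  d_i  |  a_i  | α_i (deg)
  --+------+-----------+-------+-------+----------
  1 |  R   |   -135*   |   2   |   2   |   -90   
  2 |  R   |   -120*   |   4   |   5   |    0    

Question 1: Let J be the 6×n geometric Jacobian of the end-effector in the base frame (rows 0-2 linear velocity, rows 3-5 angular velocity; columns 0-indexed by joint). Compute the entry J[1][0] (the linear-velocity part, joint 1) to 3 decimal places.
3.182

axis z_0 = ẑ; lever o_n−o_0 = (3.1820,-2.4749,6.3301)
cross product → J_v[:, 0] = (2.4749,3.1820,-0.0000)
J_ω[:, 0] = z_0
entry J[1][0] = 3.1820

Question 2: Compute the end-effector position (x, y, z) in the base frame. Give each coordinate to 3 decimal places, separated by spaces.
after link 1: o_1 = (-1.4142, -1.4142, 2.0000)
after link 2: o_2 = (3.1820, -2.4749, 6.3301)

3.182 -2.475 6.330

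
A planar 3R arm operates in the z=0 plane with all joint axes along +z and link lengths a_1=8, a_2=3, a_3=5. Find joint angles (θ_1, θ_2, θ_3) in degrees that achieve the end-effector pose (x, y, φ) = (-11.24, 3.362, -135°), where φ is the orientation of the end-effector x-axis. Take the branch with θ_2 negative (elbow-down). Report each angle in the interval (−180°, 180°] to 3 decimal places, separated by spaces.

150.003 -45.011 120.008

wrist centre = target − a_3·(cos φ, sin φ) = (-7.7045, 6.8975)
cos θ_2 = (106.9348−8²−3²)/(2·8·3) = 0.7070; θ_2 = -45.0107° (elbow-down)
β = atan2(6.8975,-7.7045) = 138.1630°; ψ = atan2(-2.1217,10.1209) = -11.8398°
θ_1 = β − ψ = 150.0029°
θ_3 = φ − θ_1 − θ_2 = 120.0078° (wrapped to (-180°,180°])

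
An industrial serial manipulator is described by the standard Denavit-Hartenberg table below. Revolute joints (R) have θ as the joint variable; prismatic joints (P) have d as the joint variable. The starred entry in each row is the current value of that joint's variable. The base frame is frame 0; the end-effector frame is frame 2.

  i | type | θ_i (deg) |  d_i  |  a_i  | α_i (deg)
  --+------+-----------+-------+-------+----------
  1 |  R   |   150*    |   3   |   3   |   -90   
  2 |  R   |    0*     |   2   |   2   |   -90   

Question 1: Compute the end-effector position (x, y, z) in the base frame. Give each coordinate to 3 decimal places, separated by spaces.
-5.330 0.768 3.000

after link 1: o_1 = (-2.5981, 1.5000, 3.0000)
after link 2: o_2 = (-5.3301, 0.7679, 3.0000)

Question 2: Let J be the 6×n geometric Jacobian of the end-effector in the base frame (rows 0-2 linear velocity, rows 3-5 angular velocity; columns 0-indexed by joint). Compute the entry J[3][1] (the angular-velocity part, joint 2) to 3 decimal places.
-0.500

axis z_1 = (-0.5000,-0.8660,0.0000); lever o_n−o_1 = (-2.7321,-0.7321,0.0000)
cross product → J_v[:, 1] = (0.0000,-0.0000,-2.0000)
J_ω[:, 1] = z_1
entry J[3][1] = -0.5000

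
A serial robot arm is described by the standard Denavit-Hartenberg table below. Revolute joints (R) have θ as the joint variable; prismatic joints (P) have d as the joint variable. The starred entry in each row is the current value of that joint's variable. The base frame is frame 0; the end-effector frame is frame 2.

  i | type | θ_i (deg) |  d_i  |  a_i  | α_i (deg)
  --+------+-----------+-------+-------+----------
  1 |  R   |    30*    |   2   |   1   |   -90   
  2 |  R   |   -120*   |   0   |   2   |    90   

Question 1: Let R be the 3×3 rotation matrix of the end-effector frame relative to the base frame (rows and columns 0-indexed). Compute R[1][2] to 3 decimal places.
-0.433

End-effector z-axis (col 2 of R) = (-0.7500,-0.4330,-0.5000)
R[1][2] = -0.4330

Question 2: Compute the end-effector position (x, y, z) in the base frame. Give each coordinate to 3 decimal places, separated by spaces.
after link 1: o_1 = (0.8660, 0.5000, 2.0000)
after link 2: o_2 = (0.0000, 0.0000, 3.7321)

0.000 0.000 3.732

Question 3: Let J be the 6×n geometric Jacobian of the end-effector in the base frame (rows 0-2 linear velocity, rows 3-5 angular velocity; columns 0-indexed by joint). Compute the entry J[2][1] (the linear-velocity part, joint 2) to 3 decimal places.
axis z_1 = (-0.5000,0.8660,0.0000); lever o_n−o_1 = (-0.8660,-0.5000,1.7321)
cross product → J_v[:, 1] = (1.5000,0.8660,1.0000)
J_ω[:, 1] = z_1
entry J[2][1] = 1.0000

1.000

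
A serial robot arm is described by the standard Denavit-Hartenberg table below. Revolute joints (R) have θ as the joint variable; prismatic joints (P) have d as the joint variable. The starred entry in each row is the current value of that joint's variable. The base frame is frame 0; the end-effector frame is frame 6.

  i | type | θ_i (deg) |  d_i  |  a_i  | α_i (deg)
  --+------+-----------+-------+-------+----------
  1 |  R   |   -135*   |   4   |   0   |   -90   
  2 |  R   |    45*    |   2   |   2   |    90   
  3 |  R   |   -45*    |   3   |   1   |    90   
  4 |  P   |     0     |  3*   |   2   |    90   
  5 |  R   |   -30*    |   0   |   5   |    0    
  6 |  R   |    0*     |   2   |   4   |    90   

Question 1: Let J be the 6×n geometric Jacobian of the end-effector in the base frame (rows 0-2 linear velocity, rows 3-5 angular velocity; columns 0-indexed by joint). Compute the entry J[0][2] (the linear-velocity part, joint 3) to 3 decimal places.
2.861

axis z_2 = (-0.5000,-0.5000,0.7071); lever o_n−o_2 = (-9.4938,-0.1996,-5.4400)
cross product → J_v[:, 2] = (2.8611,-9.4331,-4.6471)
J_ω[:, 2] = z_2
entry J[0][2] = 2.8611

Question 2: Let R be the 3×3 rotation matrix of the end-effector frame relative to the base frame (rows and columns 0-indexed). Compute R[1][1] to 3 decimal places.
End-effector y-axis (col 1 of R) = (0.5000,0.5000,-0.7071)
R[1][1] = 0.5000

0.500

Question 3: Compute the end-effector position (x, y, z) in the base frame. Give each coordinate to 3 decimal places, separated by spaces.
-9.080 -2.614 -2.854

after link 1: o_1 = (0.0000, 0.0000, 4.0000)
after link 2: o_2 = (0.4142, -2.4142, 2.5858)
after link 3: o_3 = (-1.9393, -3.7678, 4.2071)
after link 4: o_4 = (-4.0858, -0.9142, 4.7071)
after link 5: o_5 = (-7.4157, -2.4140, 1.2920)
after link 6: o_6 = (-9.0796, -2.6138, -2.8542)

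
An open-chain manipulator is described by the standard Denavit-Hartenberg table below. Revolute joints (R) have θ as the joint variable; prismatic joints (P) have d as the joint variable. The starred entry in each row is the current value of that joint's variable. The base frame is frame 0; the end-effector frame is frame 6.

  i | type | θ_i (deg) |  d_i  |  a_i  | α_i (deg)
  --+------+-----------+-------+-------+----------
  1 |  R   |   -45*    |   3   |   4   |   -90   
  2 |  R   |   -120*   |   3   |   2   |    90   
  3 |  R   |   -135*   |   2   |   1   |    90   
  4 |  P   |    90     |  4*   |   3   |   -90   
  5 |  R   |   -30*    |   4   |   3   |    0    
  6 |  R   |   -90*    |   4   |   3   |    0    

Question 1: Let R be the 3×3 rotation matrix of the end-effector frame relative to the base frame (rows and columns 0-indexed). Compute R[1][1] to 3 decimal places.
End-effector y-axis (col 1 of R) = (-0.1553,0.6553,-0.7392)
R[1][1] = 0.6553

0.655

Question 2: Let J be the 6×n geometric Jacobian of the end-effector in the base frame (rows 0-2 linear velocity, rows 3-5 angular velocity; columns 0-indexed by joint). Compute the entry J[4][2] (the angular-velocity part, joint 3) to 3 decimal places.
0.612

axis z_2 = (-0.6124,0.6124,-0.5000); lever o_n−o_2 = (4.0893,11.0088,-3.7215)
cross product → J_v[:, 2] = (3.2255,-4.3236,-9.2456)
J_ω[:, 2] = z_2
entry J[4][2] = 0.6124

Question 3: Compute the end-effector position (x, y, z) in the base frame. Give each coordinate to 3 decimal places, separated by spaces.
after link 1: o_1 = (2.8284, -2.8284, 3.0000)
after link 2: o_2 = (4.2426, 0.0000, 4.7321)
after link 3: o_3 = (2.7679, 0.4747, 3.1197)
after link 4: o_4 = (3.9308, 3.3119, -0.8298)
after link 5: o_5 = (4.4648, 8.2779, -0.5979)
after link 6: o_6 = (8.3319, 11.0088, 1.0106)

8.332 11.009 1.011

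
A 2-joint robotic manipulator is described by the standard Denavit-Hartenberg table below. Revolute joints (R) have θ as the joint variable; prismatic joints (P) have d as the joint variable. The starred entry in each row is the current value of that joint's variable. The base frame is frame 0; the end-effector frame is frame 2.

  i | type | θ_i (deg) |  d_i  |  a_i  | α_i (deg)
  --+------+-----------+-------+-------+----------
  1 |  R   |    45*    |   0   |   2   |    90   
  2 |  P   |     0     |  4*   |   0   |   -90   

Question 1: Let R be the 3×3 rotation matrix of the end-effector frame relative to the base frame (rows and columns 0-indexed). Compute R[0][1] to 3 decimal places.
-0.707

End-effector y-axis (col 1 of R) = (-0.7071,0.7071,0.0000)
R[0][1] = -0.7071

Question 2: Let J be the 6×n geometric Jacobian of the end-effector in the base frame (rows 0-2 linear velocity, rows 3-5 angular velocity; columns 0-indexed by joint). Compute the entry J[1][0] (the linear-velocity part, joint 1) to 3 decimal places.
4.243

axis z_0 = ẑ; lever o_n−o_0 = (4.2426,-1.4142,0.0000)
cross product → J_v[:, 0] = (1.4142,4.2426,-0.0000)
J_ω[:, 0] = z_0
entry J[1][0] = 4.2426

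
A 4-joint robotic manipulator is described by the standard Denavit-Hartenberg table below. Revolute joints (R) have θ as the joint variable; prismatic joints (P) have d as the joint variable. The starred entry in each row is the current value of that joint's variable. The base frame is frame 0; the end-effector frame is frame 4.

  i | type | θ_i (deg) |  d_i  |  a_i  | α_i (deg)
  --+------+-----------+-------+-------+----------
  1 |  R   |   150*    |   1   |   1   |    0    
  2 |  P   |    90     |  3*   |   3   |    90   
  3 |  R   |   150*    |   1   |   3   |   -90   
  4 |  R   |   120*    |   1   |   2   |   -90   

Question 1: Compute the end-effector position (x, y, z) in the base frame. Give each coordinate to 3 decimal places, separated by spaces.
after link 1: o_1 = (-0.8660, 0.5000, 1.0000)
after link 2: o_2 = (-2.3660, -2.0981, 4.0000)
after link 3: o_3 = (-1.9330, 0.6519, 5.5000)
after link 4: o_4 = (-0.6160, -0.5311, 4.1340)

-0.616 -0.531 4.134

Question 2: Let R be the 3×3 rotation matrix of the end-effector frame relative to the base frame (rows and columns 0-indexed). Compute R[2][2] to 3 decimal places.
End-effector z-axis (col 2 of R) = (-0.8080,-0.3995,-0.4330)
R[2][2] = -0.4330

-0.433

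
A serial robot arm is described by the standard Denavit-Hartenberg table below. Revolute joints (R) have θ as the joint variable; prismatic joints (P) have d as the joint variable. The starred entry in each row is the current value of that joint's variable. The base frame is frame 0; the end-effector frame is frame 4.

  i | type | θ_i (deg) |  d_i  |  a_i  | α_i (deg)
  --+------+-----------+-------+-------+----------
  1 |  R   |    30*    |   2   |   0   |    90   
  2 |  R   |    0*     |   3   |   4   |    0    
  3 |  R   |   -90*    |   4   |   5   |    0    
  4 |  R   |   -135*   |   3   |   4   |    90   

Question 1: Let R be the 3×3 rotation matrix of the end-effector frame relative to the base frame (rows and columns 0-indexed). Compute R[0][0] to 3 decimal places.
-0.612

End-effector x-axis (col 0 of R) = (-0.6124,-0.3536,0.7071)
R[0][0] = -0.6124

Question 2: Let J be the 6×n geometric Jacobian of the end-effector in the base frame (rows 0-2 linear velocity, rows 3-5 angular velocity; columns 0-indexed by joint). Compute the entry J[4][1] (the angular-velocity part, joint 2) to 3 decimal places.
axis z_1 = (0.5000,-0.8660,0.0000); lever o_n−o_1 = (6.0146,-8.0745,-2.1716)
cross product → J_v[:, 1] = (1.8806,1.0858,1.1716)
J_ω[:, 1] = z_1
entry J[4][1] = -0.8660

-0.866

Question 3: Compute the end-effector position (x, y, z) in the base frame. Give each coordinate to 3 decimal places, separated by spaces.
6.015 -8.074 -0.172

after link 1: o_1 = (0.0000, 0.0000, 2.0000)
after link 2: o_2 = (4.9641, -0.5981, 2.0000)
after link 3: o_3 = (6.9641, -4.0622, -3.0000)
after link 4: o_4 = (6.0146, -8.0745, -0.1716)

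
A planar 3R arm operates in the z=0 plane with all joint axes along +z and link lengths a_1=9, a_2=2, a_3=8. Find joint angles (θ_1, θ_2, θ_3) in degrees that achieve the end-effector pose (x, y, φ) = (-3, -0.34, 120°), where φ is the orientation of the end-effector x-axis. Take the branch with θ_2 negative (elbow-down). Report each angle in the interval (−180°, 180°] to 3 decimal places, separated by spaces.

-74.329 -149.988 -15.682

wrist centre = target − a_3·(cos φ, sin φ) = (1.0000, -7.2682)
cos θ_2 = (53.8268−9²−2²)/(2·9·2) = -0.8659; θ_2 = -149.9882° (elbow-down)
β = atan2(-7.2682,1.0000) = -82.1661°; ψ = atan2(-1.0004,7.2682) = -7.8367°
θ_1 = β − ψ = -74.3294°
θ_3 = φ − θ_1 − θ_2 = -15.6823° (wrapped to (-180°,180°])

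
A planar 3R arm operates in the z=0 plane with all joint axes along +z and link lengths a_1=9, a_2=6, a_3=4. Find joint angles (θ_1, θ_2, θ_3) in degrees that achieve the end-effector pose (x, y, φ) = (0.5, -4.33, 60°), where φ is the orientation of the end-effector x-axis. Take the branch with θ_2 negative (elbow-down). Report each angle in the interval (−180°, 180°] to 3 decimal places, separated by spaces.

wrist centre = target − a_3·(cos φ, sin φ) = (-1.5000, -7.7941)
cos θ_2 = (62.9980−9²−6²)/(2·9·6) = -0.5000; θ_2 = -120.0012° (elbow-down)
β = atan2(-7.7941,-1.5000) = -100.8936°; ψ = atan2(-5.1961,5.9999) = -40.8936°
θ_1 = β − ψ = -60.0000°
θ_3 = φ − θ_1 − θ_2 = -119.9988° (wrapped to (-180°,180°])

-60.000 -120.001 -119.999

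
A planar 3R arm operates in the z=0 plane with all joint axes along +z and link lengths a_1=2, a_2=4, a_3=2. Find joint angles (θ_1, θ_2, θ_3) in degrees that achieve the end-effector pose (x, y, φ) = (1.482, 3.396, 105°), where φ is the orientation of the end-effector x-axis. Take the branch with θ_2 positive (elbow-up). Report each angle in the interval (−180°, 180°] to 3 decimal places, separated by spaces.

-90.008 150.009 44.999

wrist centre = target − a_3·(cos φ, sin φ) = (1.9996, 1.4641)
cos θ_2 = (6.1423−2²−4²)/(2·2·4) = -0.8661; θ_2 = 150.0094° (elbow-up)
β = atan2(1.4641,1.9996) = 36.2118°; ψ = atan2(1.9994,-1.4644) = 126.2199°
θ_1 = β − ψ = -90.0081°
θ_3 = φ − θ_1 − θ_2 = 44.9987° (wrapped to (-180°,180°])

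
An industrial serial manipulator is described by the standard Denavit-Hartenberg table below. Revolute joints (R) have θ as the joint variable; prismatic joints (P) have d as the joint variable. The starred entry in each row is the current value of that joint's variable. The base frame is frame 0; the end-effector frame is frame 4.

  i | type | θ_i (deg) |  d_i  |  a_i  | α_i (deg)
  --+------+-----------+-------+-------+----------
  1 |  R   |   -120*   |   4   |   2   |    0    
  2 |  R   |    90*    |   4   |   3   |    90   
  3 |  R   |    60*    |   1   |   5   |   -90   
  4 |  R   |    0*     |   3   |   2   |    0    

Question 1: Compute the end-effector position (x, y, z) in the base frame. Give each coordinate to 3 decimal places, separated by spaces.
after link 1: o_1 = (-1.0000, -1.7321, 4.0000)
after link 2: o_2 = (1.5981, -3.2321, 8.0000)
after link 3: o_3 = (3.2631, -5.3481, 12.3301)
after link 4: o_4 = (1.8792, -4.5490, 15.5622)

1.879 -4.549 15.562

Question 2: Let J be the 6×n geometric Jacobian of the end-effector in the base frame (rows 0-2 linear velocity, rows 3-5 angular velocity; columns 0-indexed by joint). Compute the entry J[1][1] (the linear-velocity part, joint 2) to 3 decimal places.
2.879

axis z_1 = (0.0000,0.0000,1.0000); lever o_n−o_1 = (2.8792,-2.8170,11.5622)
cross product → J_v[:, 1] = (2.8170,2.8792,-0.0000)
J_ω[:, 1] = z_1
entry J[1][1] = 2.8792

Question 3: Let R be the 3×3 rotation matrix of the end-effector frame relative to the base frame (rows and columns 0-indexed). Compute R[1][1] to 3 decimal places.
0.866

End-effector y-axis (col 1 of R) = (0.5000,0.8660,-0.0000)
R[1][1] = 0.8660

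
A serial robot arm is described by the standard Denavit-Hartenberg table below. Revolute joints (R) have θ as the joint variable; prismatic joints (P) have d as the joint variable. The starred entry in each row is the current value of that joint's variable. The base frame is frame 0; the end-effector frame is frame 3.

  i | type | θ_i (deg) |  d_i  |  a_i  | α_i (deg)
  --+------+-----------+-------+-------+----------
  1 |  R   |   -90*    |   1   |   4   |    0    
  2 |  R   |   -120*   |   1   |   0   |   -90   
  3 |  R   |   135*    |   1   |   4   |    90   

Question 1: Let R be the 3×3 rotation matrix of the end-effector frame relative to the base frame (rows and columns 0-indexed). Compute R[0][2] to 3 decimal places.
-0.612

End-effector z-axis (col 2 of R) = (-0.6124,0.3536,-0.7071)
R[0][2] = -0.6124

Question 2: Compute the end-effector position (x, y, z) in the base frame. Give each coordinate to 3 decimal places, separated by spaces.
1.949 -6.280 -0.828

after link 1: o_1 = (0.0000, -4.0000, 1.0000)
after link 2: o_2 = (0.0000, -4.0000, 2.0000)
after link 3: o_3 = (1.9495, -6.2802, -0.8284)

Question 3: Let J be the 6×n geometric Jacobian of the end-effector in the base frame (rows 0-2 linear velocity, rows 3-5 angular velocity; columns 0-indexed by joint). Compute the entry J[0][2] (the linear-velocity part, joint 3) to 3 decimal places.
axis z_2 = (-0.5000,-0.8660,0.0000); lever o_n−o_2 = (1.9495,-2.2802,-2.8284)
cross product → J_v[:, 2] = (2.4495,-1.4142,2.8284)
J_ω[:, 2] = z_2
entry J[0][2] = 2.4495

2.449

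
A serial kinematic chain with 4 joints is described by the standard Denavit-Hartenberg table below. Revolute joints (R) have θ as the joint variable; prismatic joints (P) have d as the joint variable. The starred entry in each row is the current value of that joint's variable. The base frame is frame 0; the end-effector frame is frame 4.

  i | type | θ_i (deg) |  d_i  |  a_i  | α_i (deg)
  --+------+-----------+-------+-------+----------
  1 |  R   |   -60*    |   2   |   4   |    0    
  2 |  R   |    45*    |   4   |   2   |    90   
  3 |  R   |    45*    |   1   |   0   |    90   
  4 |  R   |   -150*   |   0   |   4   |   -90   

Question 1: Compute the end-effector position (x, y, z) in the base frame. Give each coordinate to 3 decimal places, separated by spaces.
1.825 -2.382 3.551

after link 1: o_1 = (2.0000, -3.4641, 2.0000)
after link 2: o_2 = (3.9319, -3.9817, 6.0000)
after link 3: o_3 = (3.6730, -4.9477, 6.0000)
after link 4: o_4 = (1.8246, -2.3818, 3.5505)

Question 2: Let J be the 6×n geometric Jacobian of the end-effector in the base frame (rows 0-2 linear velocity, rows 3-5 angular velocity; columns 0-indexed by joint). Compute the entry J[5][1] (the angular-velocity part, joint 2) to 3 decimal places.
1.000

axis z_1 = (0.0000,0.0000,1.0000); lever o_n−o_1 = (-0.1754,1.0823,1.5505)
cross product → J_v[:, 1] = (-1.0823,-0.1754,0.0000)
J_ω[:, 1] = z_1
entry J[5][1] = 1.0000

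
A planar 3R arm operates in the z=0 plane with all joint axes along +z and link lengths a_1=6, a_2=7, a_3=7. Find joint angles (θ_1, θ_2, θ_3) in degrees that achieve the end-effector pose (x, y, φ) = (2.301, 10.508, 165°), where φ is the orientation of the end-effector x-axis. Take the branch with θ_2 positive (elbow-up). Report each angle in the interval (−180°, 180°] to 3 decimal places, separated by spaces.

wrist centre = target − a_3·(cos φ, sin φ) = (9.0625, 8.6963)
cos θ_2 = (157.7536−6²−7²)/(2·6·7) = 0.8661; θ_2 = 29.9898° (elbow-up)
β = atan2(8.6963,9.0625) = 43.8186°; ψ = atan2(3.4989,12.0628) = 16.1753°
θ_1 = β − ψ = 27.6434°
θ_3 = φ − θ_1 − θ_2 = 107.3668° (wrapped to (-180°,180°])

27.643 29.990 107.367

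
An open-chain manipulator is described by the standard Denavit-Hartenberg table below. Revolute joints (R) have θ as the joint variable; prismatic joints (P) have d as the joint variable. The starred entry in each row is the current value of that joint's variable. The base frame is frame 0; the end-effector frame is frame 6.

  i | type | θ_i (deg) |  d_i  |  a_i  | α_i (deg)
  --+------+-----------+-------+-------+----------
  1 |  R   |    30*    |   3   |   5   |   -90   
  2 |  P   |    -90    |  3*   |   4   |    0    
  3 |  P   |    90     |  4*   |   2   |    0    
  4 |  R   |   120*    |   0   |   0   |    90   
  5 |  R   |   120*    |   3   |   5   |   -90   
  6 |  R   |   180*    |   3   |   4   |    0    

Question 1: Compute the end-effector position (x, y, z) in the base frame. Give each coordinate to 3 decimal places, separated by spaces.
after link 1: o_1 = (4.3301, 2.5000, 3.0000)
after link 2: o_2 = (2.8301, 5.0981, 7.0000)
after link 3: o_3 = (2.5622, 9.5622, 7.0000)
after link 4: o_4 = (2.5622, 9.5622, 7.0000)
after link 5: o_5 = (3.7296, 15.2362, 7.6651)
after link 6: o_6 = (6.4707, 11.0867, 8.1830)

6.471 11.087 8.183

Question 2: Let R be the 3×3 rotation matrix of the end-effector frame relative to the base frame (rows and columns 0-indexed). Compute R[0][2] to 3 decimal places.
End-effector z-axis (col 2 of R) = (0.6250,-0.2165,0.7500)
R[0][2] = 0.6250

0.625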